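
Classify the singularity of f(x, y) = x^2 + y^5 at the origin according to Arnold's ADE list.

The Hessian of f at 0 has rank 1. Corank 1: A-series; mu = 4 gives A_4.

A_4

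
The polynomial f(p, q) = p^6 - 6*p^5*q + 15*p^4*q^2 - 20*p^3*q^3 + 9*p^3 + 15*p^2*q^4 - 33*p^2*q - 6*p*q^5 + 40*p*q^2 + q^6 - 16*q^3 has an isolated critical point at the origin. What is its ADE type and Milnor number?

Type D_{7}, Milnor number mu = 7.

The Hessian of f at 0 is [[0, 0], [0, 0]] with rank 0, so corank 2. A Groebner basis of the Jacobian ideal J(f) in C{p,q} is {-243*p*q/2 + q^5 + 162*q^2, p*q^2 - 4*q^3/3, p^2 - 7*p*q/3 + 4*q^2/3}; counting standard monomials gives mu = 7. Corank 2; j^3 = (p - q)*(3*p - 4*q)^2 has shape L^2 M (L != M), so D-series; mu = 7 gives D_7.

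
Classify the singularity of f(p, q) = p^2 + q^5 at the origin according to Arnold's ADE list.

A_{4}

The Hessian of f at 0 has rank 1. Corank 1: A-series; mu = 4 gives A_4.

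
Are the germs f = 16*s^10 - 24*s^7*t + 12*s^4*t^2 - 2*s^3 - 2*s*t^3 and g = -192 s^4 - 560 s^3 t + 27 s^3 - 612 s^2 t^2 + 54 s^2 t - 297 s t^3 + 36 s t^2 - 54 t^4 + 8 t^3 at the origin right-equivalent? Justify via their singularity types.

Yes.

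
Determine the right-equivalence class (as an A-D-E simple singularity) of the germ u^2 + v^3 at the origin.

The Hessian of f at 0 is [[2, 0], [0, 0]] with rank 1, so corank 1. A Groebner basis of the Jacobian ideal J(f) in C{u,v} is {v^2, u}; counting standard monomials gives mu = 2. Corank 1: A-series; mu = 2 gives A_2.

A_2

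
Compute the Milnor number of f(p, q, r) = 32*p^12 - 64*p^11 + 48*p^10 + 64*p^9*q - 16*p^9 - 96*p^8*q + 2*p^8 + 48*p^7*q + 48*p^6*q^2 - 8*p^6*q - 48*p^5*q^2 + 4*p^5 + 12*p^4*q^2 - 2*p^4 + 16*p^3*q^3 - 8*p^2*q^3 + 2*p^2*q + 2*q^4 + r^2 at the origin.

The Hessian of f at 0 is [[0, 0, 0], [0, 0, 0], [0, 0, 2]] with rank 1, so corank 2. A Groebner basis of the Jacobian ideal J(f) in C{p,q,r} is {p^3, p^2/4 + q^3, p*q, r}; counting standard monomials gives mu = 5. Corank 2; j^3 = 2*p^2*q has shape L^2 M (L != M), so D-series; mu = 5 gives D_5.

5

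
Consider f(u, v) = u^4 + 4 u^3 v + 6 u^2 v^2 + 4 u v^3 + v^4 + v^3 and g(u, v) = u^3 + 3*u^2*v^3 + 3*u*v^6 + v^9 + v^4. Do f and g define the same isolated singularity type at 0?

The Hessian of f at 0 has rank 0. Corank 2; j^3 = v^3 is a perfect cube, so E-series; the 4-jet and mu = 6 give E_6. The Hessian of g at 0 has rank 0. Corank 2; j^3 = u^3 is a perfect cube, so E-series; the 4-jet and mu = 6 give E_6. Both have type E_6, hence right-equivalent.

Yes.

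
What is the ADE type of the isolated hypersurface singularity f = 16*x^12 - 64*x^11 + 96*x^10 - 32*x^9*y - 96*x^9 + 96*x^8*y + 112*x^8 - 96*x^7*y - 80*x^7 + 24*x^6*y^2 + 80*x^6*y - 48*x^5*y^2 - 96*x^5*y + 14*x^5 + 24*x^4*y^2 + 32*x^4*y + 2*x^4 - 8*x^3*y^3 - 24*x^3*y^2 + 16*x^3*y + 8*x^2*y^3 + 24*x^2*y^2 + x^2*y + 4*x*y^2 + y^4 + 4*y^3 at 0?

D_{5}

The Hessian of f at 0 is [[0, 0], [0, 0]] with rank 0, so corank 2. A Groebner basis of the Jacobian ideal J(f) in C{x,y} is {x*y^2 - x*y/8 - y^2/4, x*y/16 + y^3 + y^2/8, x^2 + 15*x*y/4 + 7*y^2/2}; counting standard monomials gives mu = 5. Corank 2; j^3 = y*(x + 2*y)^2 has shape L^2 M (L != M), so D-series; mu = 5 gives D_5.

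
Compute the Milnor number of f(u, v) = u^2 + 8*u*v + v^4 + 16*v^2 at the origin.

The Hessian of f at 0 has rank 1. Corank 1: A-series; mu = 3 gives A_3.

3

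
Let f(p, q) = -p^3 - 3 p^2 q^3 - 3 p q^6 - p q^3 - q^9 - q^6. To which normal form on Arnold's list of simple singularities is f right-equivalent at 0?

The Hessian of f at 0 has rank 0. Corank 2; j^3 = -p^3 is a perfect cube, so E-series; the 4-jet and mu = 7 give E_7.

E_7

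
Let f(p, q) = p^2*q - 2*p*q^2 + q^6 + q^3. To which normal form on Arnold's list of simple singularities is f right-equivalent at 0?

D7

The Hessian of f at 0 is [[0, 0], [0, 0]] with rank 0, so corank 2. A Groebner basis of the Jacobian ideal J(f) in C{p,q} is {p^2/6 + q^5 - q^2/6, p^3 - q^3, p*q - q^2}; counting standard monomials gives mu = 7. Corank 2; j^3 = q*(p - q)^2 has shape L^2 M (L != M), so D-series; mu = 7 gives D_7.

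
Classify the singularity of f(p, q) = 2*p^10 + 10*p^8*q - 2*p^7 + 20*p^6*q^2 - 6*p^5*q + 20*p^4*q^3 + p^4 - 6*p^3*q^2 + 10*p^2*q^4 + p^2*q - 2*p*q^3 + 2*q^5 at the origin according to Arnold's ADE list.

D_6

The Hessian of f at 0 has rank 0. Corank 2; j^3 = p^2*q has shape L^2 M (L != M), so D-series; mu = 6 gives D_6.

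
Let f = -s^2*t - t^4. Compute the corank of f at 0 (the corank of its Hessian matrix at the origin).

2

The Hessian at 0 is [[0, 0], [0, 0]] of rank 0; hence corank 2.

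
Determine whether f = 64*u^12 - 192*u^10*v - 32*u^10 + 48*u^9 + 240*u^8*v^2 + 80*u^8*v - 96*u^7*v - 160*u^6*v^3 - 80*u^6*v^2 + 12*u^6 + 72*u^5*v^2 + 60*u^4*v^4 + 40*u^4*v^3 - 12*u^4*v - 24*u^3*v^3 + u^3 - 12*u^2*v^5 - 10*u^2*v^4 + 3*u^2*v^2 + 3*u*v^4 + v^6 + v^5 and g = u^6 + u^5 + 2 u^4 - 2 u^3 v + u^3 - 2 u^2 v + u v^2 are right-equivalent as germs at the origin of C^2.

The Hessian of f at 0 is [[0, 0], [0, 0]] with rank 0, so corank 2. A Groebner basis of the Jacobian ideal J(f) in C{u,v} is {v^4, u^3, u^2/2 + u*v^2}; counting standard monomials gives mu = 8. Corank 2; j^3 = u^3 is a perfect cube, so E-series; the 5-jet and mu = 8 give E_8. The Hessian of g at 0 is [[0, 0], [0, 0]] with rank 0, so corank 2. A Groebner basis of the Jacobian ideal J(g) in C{u,v} is {-u^2/21 - 8*u*v/21 + v^4 - 10*v^3/21 + 3*v^2/7, u^3 + u^2 - u*v, u^2*v + 4*u^2/7 - 3*u*v/7 - 2*v^3/7 - v^2/7, 5*u^2/21 + u*v^2 - 2*u*v/21 - 13*v^3/21 - v^2/7}; counting standard monomials gives mu = 7. Corank 2; j^3 = u*(u - v)^2 has shape L^2 M (L != M), so D-series; mu = 7 gives D_7. f is E_8 but g is D_7, hence not right-equivalent.

No.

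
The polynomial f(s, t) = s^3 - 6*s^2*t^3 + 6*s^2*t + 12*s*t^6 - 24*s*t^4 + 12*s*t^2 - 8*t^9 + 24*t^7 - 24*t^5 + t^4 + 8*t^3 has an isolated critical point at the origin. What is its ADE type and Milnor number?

Type E6, Milnor number mu = 6.

The Hessian of f at 0 is [[0, 0], [0, 0]] with rank 0, so corank 2. A Groebner basis of the Jacobian ideal J(f) in C{s,t} is {t^3, s^2 + 4*s*t + 4*t^2}; counting standard monomials gives mu = 6. Corank 2; j^3 = (s + 2*t)^3 is a perfect cube, so E-series; the 4-jet and mu = 6 give E_6.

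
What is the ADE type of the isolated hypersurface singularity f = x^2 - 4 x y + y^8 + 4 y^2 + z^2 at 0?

The Hessian of f at 0 has rank 2. Corank 1: A-series; mu = 7 gives A_7.

A_{7}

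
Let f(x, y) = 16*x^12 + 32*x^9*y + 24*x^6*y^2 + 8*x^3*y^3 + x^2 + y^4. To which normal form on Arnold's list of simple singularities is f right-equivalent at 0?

A_3

The Hessian of f at 0 has rank 1. Corank 1: A-series; mu = 3 gives A_3.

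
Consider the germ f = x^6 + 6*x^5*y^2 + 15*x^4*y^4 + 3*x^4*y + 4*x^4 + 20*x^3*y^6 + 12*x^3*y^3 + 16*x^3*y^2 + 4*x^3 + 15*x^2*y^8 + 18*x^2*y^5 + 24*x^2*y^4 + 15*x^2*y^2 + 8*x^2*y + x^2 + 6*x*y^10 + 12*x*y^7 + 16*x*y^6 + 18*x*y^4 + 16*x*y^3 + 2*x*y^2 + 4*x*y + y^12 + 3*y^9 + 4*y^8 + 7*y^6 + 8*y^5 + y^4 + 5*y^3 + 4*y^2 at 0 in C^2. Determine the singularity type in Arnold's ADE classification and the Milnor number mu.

Type A_{2}, Milnor number mu = 2.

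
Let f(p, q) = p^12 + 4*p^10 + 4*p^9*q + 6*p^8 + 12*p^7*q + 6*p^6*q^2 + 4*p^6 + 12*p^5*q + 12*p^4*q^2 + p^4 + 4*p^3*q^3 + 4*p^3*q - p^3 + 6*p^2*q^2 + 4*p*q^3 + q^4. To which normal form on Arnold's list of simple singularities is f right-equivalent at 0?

E_{6}

The Hessian of f at 0 is [[0, 0], [0, 0]] with rank 0, so corank 2. A Groebner basis of the Jacobian ideal J(f) in C{p,q} is {q^4, p*q^2 + q^3/3, p^2}; counting standard monomials gives mu = 6. Corank 2; j^3 = -p^3 is a perfect cube, so E-series; the 4-jet and mu = 6 give E_6.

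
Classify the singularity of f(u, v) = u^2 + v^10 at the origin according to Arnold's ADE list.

A_9

The Hessian of f at 0 has rank 1. Corank 1: A-series; mu = 9 gives A_9.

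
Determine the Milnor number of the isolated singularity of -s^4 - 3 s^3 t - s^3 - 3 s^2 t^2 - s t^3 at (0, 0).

7

The Hessian of f at 0 is [[0, 0], [0, 0]] with rank 0, so corank 2. A Groebner basis of the Jacobian ideal J(f) in C{s,t} is {3*s^2 + t^4 + t^3, s^3, s^2*t - s^2 - t^3/3, 2*s^2 + s*t^2 + 2*t^3/3}; counting standard monomials gives mu = 7. Corank 2; j^3 = -s^3 is a perfect cube, so E-series; the 4-jet and mu = 7 give E_7.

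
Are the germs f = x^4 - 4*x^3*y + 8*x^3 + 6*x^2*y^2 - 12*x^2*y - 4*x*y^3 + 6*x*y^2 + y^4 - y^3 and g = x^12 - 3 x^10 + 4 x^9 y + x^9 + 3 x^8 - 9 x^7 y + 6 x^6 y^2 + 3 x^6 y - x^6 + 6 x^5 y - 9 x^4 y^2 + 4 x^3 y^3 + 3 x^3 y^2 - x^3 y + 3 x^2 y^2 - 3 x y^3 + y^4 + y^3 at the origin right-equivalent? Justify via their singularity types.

No.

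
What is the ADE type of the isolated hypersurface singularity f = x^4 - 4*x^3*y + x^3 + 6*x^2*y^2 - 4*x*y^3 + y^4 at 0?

E_6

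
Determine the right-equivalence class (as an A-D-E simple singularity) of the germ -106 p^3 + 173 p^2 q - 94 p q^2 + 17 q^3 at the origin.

D_4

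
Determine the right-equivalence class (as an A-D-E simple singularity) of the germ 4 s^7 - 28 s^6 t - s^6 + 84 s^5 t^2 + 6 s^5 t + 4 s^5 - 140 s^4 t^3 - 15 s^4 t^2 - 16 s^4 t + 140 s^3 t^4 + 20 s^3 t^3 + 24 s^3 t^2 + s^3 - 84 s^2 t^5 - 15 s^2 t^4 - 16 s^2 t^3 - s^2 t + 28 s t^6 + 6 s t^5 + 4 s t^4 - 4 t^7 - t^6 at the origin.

The Hessian of f at 0 is [[0, 0], [0, 0]] with rank 0, so corank 2. A Groebner basis of the Jacobian ideal J(f) in C{s,t} is {s^2/2 - s*t/2 + t^4, s^3, s^2*t, s^2/3 + s*t^2}; counting standard monomials gives mu = 7. Corank 2; j^3 = s^2*(s - t) has shape L^2 M (L != M), so D-series; mu = 7 gives D_7.

D_7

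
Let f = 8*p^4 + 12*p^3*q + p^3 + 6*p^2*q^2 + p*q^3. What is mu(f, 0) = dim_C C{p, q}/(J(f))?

The Hessian of f at 0 has rank 0. Corank 2; j^3 = p^3 is a perfect cube, so E-series; the 4-jet and mu = 7 give E_7.

7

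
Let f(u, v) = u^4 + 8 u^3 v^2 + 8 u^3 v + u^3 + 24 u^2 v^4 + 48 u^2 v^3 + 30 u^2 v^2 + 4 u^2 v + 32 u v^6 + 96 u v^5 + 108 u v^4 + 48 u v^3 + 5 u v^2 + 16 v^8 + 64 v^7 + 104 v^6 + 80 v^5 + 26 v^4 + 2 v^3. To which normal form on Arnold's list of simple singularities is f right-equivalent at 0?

The Hessian of f at 0 has rank 0. Corank 2; j^3 = (u + v)^2*(u + 2*v) has shape L^2 M (L != M), so D-series; mu = 5 gives D_5.

D5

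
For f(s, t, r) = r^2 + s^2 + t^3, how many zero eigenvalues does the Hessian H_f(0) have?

1

Hessian at 0 has rank 2.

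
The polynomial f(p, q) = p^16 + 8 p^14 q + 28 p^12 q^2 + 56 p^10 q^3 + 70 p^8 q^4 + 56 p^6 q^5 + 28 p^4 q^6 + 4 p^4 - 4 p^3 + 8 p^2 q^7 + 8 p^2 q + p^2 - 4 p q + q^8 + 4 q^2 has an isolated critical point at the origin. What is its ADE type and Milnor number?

Type A_7, Milnor number mu = 7.

The Hessian of f at 0 is [[2, -4], [-4, 8]] with rank 1, so corank 1. A Groebner basis of the Jacobian ideal J(f) in C{p,q} is {p*q^3 - 3*p*q^2/2 + 5*p*q/16 - p/64 + 3*q^3/2 - q^2/2 + q/32, -7*p*q^2/4 + 7*p*q/16 - 3*p/128 + q^4 + 3*q^3/2 - 11*q^2/16 + 3*q/64, p^2 - p/2 + q}; counting standard monomials gives mu = 7. Corank 1: A-series; mu = 7 gives A_7.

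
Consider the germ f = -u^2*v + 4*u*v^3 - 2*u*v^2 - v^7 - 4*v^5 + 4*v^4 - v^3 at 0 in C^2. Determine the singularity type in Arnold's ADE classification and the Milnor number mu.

Type D8, Milnor number mu = 8.

The Hessian of f at 0 has rank 0. Corank 2; j^3 = -v*(u + v)^2 has shape L^2 M (L != M), so D-series; mu = 8 gives D_8.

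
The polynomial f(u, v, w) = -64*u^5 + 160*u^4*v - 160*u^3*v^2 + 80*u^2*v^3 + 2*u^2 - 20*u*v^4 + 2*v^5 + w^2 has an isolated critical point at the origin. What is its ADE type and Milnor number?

Type A_{4}, Milnor number mu = 4.

The Hessian of f at 0 is [[4, 0, 0], [0, 0, 0], [0, 0, 2]] with rank 2, so corank 1. A Groebner basis of the Jacobian ideal J(f) in C{u,v,w} is {v^4, u, w}; counting standard monomials gives mu = 4. Corank 1: A-series; mu = 4 gives A_4.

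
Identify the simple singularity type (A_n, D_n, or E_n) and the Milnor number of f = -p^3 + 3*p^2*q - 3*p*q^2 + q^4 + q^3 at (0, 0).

The Hessian of f at 0 has rank 0. Corank 2; j^3 = -(p - q)^3 is a perfect cube, so E-series; the 4-jet and mu = 6 give E_6.

Type E6, Milnor number mu = 6.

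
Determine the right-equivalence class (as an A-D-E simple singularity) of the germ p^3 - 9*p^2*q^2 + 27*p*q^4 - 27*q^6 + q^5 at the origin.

E8

The Hessian of f at 0 has rank 0. Corank 2; j^3 = p^3 is a perfect cube, so E-series; the 5-jet and mu = 8 give E_8.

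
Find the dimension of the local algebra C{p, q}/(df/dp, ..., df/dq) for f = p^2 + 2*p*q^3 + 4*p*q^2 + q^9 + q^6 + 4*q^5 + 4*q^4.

The Hessian of f at 0 has rank 1. Corank 1: A-series; mu = 8 gives A_8.

8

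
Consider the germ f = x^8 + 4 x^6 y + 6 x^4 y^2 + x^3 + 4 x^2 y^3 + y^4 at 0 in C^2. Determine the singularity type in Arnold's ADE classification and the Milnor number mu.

The Hessian of f at 0 has rank 0. Corank 2; j^3 = x^3 is a perfect cube, so E-series; the 4-jet and mu = 6 give E_6.

Type E_6, Milnor number mu = 6.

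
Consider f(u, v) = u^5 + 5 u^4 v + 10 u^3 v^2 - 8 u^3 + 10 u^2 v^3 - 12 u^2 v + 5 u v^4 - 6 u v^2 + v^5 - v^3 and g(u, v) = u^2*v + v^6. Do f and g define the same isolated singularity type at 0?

No.

The Hessian of f at 0 has rank 0. Corank 2; j^3 = -(2*u + v)^3 is a perfect cube, so E-series; the 5-jet and mu = 8 give E_8. The Hessian of g at 0 has rank 0. Corank 2; j^3 = u^2*v has shape L^2 M (L != M), so D-series; mu = 7 gives D_7. f is E_8 but g is D_7, hence not right-equivalent.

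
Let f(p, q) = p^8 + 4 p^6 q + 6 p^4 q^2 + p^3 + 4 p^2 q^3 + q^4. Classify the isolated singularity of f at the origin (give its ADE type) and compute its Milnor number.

The Hessian of f at 0 has rank 0. Corank 2; j^3 = p^3 is a perfect cube, so E-series; the 4-jet and mu = 6 give E_6.

Type E6, Milnor number mu = 6.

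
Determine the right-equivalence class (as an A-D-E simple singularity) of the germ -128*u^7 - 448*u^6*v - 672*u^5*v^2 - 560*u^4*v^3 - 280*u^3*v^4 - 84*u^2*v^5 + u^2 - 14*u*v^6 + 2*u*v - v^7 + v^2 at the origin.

A_6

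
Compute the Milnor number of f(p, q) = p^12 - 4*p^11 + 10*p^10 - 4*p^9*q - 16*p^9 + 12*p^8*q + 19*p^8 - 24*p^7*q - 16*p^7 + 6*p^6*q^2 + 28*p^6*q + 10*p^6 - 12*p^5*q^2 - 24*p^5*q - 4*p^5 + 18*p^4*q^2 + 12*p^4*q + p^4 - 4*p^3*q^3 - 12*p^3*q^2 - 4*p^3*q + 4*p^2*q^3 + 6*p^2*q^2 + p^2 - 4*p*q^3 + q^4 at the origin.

3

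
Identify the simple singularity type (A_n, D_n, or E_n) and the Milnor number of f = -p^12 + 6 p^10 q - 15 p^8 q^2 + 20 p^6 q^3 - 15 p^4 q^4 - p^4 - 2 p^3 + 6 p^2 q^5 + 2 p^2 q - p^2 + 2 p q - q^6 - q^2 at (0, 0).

Type A_5, Milnor number mu = 5.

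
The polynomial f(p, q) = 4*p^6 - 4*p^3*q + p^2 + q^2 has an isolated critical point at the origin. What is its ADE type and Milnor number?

Type A_{1}, Milnor number mu = 1.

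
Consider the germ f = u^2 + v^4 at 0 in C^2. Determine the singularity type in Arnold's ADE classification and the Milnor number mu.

Type A_3, Milnor number mu = 3.

The Hessian of f at 0 has rank 1. Corank 1: A-series; mu = 3 gives A_3.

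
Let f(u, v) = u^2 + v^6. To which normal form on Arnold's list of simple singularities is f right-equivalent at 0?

A5

The Hessian of f at 0 is [[2, 0], [0, 0]] with rank 1, so corank 1. A Groebner basis of the Jacobian ideal J(f) in C{u,v} is {v^5, u}; counting standard monomials gives mu = 5. Corank 1: A-series; mu = 5 gives A_5.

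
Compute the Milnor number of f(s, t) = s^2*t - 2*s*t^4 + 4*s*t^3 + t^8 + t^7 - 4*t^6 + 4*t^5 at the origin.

9

The Hessian of f at 0 has rank 0. Corank 2; j^3 = s^2*t has shape L^2 M (L != M), so D-series; mu = 9 gives D_9.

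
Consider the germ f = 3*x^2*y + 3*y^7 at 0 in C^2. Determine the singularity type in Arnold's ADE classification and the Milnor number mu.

Type D_{8}, Milnor number mu = 8.

The Hessian of f at 0 is [[0, 0], [0, 0]] with rank 0, so corank 2. A Groebner basis of the Jacobian ideal J(f) in C{x,y} is {x^2/7 + y^6, x^3, x*y}; counting standard monomials gives mu = 8. Corank 2; j^3 = 3*x^2*y has shape L^2 M (L != M), so D-series; mu = 8 gives D_8.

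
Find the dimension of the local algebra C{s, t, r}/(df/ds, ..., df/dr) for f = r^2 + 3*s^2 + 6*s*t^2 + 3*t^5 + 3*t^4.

4

The Hessian of f at 0 is [[6, 0, 0], [0, 0, 0], [0, 0, 2]] with rank 2, so corank 1. A Groebner basis of the Jacobian ideal J(f) in C{s,t,r} is {s^2, s + t^2, r}; counting standard monomials gives mu = 4. Corank 1: A-series; mu = 4 gives A_4.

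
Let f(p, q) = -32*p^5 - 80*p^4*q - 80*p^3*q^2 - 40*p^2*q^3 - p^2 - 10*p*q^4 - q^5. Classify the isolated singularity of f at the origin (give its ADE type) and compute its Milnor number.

The Hessian of f at 0 has rank 1. Corank 1: A-series; mu = 4 gives A_4.

Type A_4, Milnor number mu = 4.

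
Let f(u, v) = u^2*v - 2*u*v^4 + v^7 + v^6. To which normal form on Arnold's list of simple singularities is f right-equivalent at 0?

The Hessian of f at 0 is [[0, 0], [0, 0]] with rank 0, so corank 2. A Groebner basis of the Jacobian ideal J(f) in C{u,v} is {-u*v + v^4, u^3, u^2*v, u^2/6 + u*v^2}; counting standard monomials gives mu = 7. Corank 2; j^3 = u^2*v has shape L^2 M (L != M), so D-series; mu = 7 gives D_7.

D_7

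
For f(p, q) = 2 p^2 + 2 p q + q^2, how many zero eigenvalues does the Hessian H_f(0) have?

0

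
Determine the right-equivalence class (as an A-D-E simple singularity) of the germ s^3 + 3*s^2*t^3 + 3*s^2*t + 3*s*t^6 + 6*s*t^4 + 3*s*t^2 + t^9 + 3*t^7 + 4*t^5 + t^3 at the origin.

E8

The Hessian of f at 0 has rank 0. Corank 2; j^3 = (s + t)^3 is a perfect cube, so E-series; the 5-jet and mu = 8 give E_8.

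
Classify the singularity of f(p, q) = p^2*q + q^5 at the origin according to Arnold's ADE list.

D6

The Hessian of f at 0 is [[0, 0], [0, 0]] with rank 0, so corank 2. A Groebner basis of the Jacobian ideal J(f) in C{p,q} is {p^2/5 + q^4, p^3, p*q}; counting standard monomials gives mu = 6. Corank 2; j^3 = p^2*q has shape L^2 M (L != M), so D-series; mu = 6 gives D_6.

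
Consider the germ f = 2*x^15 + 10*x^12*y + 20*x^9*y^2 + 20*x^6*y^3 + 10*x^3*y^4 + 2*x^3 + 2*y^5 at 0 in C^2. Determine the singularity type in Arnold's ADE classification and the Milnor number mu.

Type E_{8}, Milnor number mu = 8.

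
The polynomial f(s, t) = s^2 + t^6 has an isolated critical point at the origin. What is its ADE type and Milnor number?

Type A5, Milnor number mu = 5.

The Hessian of f at 0 has rank 1. Corank 1: A-series; mu = 5 gives A_5.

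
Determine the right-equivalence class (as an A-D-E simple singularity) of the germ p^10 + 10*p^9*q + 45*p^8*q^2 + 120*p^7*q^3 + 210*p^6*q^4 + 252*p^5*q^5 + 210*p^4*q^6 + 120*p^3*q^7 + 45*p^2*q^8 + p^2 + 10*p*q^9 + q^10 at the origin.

The Hessian of f at 0 is [[2, 0], [0, 0]] with rank 1, so corank 1. A Groebner basis of the Jacobian ideal J(f) in C{p,q} is {q^9, p}; counting standard monomials gives mu = 9. Corank 1: A-series; mu = 9 gives A_9.

A9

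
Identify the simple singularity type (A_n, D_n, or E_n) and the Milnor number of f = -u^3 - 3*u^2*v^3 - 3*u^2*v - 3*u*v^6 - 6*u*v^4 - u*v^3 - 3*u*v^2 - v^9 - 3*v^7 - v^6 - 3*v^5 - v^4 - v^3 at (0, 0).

The Hessian of f at 0 has rank 0. Corank 2; j^3 = -(u + v)^3 is a perfect cube, so E-series; the 4-jet and mu = 7 give E_7.

Type E7, Milnor number mu = 7.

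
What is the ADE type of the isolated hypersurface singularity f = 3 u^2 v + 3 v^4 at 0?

D_5

The Hessian of f at 0 has rank 0. Corank 2; j^3 = 3*u^2*v has shape L^2 M (L != M), so D-series; mu = 5 gives D_5.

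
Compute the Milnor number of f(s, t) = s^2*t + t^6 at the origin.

7

The Hessian of f at 0 is [[0, 0], [0, 0]] with rank 0, so corank 2. A Groebner basis of the Jacobian ideal J(f) in C{s,t} is {s^2/6 + t^5, s^3, s*t}; counting standard monomials gives mu = 7. Corank 2; j^3 = s^2*t has shape L^2 M (L != M), so D-series; mu = 7 gives D_7.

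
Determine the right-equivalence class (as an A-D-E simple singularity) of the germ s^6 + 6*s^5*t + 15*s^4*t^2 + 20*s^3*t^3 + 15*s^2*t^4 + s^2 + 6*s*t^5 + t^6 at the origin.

A_{5}

The Hessian of f at 0 has rank 1. Corank 1: A-series; mu = 5 gives A_5.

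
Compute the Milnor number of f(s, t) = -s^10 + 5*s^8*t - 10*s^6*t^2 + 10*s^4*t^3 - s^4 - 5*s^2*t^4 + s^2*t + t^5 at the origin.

The Hessian of f at 0 has rank 0. Corank 2; j^3 = s^2*t has shape L^2 M (L != M), so D-series; mu = 6 gives D_6.

6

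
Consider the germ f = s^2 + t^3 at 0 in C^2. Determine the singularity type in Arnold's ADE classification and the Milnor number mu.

Type A_2, Milnor number mu = 2.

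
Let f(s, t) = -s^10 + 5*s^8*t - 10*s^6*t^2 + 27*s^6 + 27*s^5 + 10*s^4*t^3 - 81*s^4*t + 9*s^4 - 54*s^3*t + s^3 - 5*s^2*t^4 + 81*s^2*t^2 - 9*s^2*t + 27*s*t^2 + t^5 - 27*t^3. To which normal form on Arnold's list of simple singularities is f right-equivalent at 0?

E_8

The Hessian of f at 0 has rank 0. Corank 2; j^3 = (s - 3*t)^3 is a perfect cube, so E-series; the 5-jet and mu = 8 give E_8.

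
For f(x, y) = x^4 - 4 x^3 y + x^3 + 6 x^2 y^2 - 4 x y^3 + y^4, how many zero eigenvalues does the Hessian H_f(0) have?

2

Hessian at 0 has rank 0.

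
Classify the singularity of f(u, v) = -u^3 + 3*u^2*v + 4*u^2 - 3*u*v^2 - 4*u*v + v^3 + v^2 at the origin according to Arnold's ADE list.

The Hessian of f at 0 has rank 1. Corank 1: A-series; mu = 2 gives A_2.

A_2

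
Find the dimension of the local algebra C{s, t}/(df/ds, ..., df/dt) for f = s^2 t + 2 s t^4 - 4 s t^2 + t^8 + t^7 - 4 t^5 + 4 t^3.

9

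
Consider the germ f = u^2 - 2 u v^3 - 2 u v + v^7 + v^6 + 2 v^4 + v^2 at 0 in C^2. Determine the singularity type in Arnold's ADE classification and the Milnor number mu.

Type A_6, Milnor number mu = 6.

The Hessian of f at 0 has rank 1. Corank 1: A-series; mu = 6 gives A_6.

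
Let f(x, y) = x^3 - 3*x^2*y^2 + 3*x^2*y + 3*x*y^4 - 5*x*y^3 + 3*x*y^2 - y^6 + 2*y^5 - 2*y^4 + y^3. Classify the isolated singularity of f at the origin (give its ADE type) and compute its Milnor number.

Type E7, Milnor number mu = 7.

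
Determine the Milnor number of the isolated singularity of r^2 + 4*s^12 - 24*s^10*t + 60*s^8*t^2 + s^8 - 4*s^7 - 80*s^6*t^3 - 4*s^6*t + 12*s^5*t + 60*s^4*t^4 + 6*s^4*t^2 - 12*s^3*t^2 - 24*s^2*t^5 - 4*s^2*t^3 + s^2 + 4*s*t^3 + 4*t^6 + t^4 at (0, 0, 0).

3

The Hessian of f at 0 is [[2, 0, 0], [0, 0, 0], [0, 0, 2]] with rank 2, so corank 1. A Groebner basis of the Jacobian ideal J(f) in C{s,t,r} is {t^3, s, r}; counting standard monomials gives mu = 3. Corank 1: A-series; mu = 3 gives A_3.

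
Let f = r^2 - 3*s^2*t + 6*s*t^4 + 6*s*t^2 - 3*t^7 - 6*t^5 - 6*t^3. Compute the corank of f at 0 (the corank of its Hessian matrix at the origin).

2

Hessian at 0 has rank 1.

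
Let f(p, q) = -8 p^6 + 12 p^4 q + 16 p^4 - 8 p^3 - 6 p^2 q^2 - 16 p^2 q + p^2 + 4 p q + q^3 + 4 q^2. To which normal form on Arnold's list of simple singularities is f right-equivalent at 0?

A_{2}

The Hessian of f at 0 is [[2, 4], [4, 8]] with rank 1, so corank 1. A Groebner basis of the Jacobian ideal J(f) in C{p,q} is {q^2, p + 2*q}; counting standard monomials gives mu = 2. Corank 1: A-series; mu = 2 gives A_2.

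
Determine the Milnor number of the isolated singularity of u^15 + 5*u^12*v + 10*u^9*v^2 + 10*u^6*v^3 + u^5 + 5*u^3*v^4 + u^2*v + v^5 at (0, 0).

The Hessian of f at 0 has rank 0. Corank 2; j^3 = u^2*v has shape L^2 M (L != M), so D-series; mu = 6 gives D_6.

6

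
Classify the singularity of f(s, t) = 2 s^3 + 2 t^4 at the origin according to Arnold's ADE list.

E_{6}

The Hessian of f at 0 is [[0, 0], [0, 0]] with rank 0, so corank 2. A Groebner basis of the Jacobian ideal J(f) in C{s,t} is {t^3, s^2}; counting standard monomials gives mu = 6. Corank 2; j^3 = 2*s^3 is a perfect cube, so E-series; the 4-jet and mu = 6 give E_6.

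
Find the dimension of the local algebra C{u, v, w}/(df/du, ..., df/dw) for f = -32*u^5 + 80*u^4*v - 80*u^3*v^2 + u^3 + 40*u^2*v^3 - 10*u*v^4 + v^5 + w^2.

The Hessian of f at 0 has rank 1. Corank 2; j^3 = u^3 is a perfect cube, so E-series; the 5-jet and mu = 8 give E_8.

8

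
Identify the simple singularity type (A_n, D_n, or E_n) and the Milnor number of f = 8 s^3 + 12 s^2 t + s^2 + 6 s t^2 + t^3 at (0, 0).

The Hessian of f at 0 is [[2, 0], [0, 0]] with rank 1, so corank 1. A Groebner basis of the Jacobian ideal J(f) in C{s,t} is {t^2, s}; counting standard monomials gives mu = 2. Corank 1: A-series; mu = 2 gives A_2.

Type A_2, Milnor number mu = 2.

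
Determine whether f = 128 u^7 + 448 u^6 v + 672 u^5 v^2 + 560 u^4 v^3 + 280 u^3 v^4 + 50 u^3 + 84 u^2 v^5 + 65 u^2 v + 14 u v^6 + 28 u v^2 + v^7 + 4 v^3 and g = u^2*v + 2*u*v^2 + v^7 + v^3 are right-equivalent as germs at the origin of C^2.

The Hessian of f at 0 has rank 0. Corank 2; j^3 = (2*u + v)*(5*u + 2*v)^2 has shape L^2 M (L != M), so D-series; mu = 8 gives D_8. The Hessian of g at 0 has rank 0. Corank 2; j^3 = v*(u + v)^2 has shape L^2 M (L != M), so D-series; mu = 8 gives D_8. Both have type D_8, hence right-equivalent.

Yes.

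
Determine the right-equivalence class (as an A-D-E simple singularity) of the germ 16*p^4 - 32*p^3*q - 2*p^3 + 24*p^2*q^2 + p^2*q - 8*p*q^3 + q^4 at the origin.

The Hessian of f at 0 has rank 0. Corank 2; j^3 = -p^2*(2*p - q) has shape L^2 M (L != M), so D-series; mu = 5 gives D_5.

D_{5}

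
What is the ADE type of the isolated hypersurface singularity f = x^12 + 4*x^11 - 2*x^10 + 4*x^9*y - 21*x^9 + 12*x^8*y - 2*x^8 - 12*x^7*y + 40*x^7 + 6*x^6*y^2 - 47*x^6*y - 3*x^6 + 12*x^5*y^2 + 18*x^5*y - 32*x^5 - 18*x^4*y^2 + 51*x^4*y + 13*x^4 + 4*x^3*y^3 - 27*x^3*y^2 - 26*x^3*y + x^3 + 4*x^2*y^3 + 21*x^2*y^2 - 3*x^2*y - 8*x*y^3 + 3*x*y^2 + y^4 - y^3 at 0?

The Hessian of f at 0 is [[0, 0], [0, 0]] with rank 0, so corank 2. A Groebner basis of the Jacobian ideal J(f) in C{x,y} is {x^3 + 3*x^2/2 - 3*x*y + 3*y^2/2, x^2*y + 2*x^2 - 4*x*y + 2*y^2, 5*x^2/2 + x*y^2 - 5*x*y + 5*y^2/2, 3*x^2 - 6*x*y + y^3 + 3*y^2}; counting standard monomials gives mu = 6. Corank 2; j^3 = (x - y)^3 is a perfect cube, so E-series; the 4-jet and mu = 6 give E_6.

E6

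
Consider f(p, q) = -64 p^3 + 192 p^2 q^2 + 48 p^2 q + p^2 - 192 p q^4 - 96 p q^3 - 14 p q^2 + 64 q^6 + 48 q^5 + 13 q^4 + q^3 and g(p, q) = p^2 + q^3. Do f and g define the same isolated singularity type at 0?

The Hessian of f at 0 has rank 1. Corank 1: A-series; mu = 2 gives A_2. The Hessian of g at 0 has rank 1. Corank 1: A-series; mu = 2 gives A_2. Both have type A_2, hence right-equivalent.

Yes.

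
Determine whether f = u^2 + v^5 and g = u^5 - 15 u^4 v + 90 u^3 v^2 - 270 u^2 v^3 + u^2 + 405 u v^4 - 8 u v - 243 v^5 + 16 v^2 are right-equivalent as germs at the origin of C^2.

Yes.

The Hessian of f at 0 has rank 1. Corank 1: A-series; mu = 4 gives A_4. The Hessian of g at 0 has rank 1. Corank 1: A-series; mu = 4 gives A_4. Both have type A_4, hence right-equivalent.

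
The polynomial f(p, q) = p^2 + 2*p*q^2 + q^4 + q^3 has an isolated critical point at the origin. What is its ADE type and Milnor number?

Type A2, Milnor number mu = 2.

The Hessian of f at 0 is [[2, 0], [0, 0]] with rank 1, so corank 1. A Groebner basis of the Jacobian ideal J(f) in C{p,q} is {q^2, p}; counting standard monomials gives mu = 2. Corank 1: A-series; mu = 2 gives A_2.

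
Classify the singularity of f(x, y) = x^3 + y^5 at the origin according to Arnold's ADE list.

E8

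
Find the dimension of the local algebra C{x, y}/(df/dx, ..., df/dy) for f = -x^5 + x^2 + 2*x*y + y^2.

4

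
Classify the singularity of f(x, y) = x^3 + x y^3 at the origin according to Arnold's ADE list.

E_7

The Hessian of f at 0 has rank 0. Corank 2; j^3 = x^3 is a perfect cube, so E-series; the 4-jet and mu = 7 give E_7.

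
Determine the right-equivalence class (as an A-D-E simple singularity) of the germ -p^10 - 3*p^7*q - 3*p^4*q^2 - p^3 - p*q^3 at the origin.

E7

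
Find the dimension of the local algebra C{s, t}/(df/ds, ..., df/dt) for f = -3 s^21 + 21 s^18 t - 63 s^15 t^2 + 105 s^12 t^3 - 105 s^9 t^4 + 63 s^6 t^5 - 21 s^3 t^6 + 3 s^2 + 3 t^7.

6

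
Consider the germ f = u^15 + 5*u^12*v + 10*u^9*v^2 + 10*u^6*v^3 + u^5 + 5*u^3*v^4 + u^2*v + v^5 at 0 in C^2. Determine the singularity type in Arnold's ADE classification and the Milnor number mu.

Type D_6, Milnor number mu = 6.

The Hessian of f at 0 has rank 0. Corank 2; j^3 = u^2*v has shape L^2 M (L != M), so D-series; mu = 6 gives D_6.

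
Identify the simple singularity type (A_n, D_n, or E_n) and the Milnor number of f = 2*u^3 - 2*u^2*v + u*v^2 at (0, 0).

The Hessian of f at 0 has rank 0. Corank 2; j^3 = u*(2*u^2 - 2*u*v + v^2) splits into three distinct lines over C (the quadratic factor has nonzero discriminant), so D_4.

Type D_{4}, Milnor number mu = 4.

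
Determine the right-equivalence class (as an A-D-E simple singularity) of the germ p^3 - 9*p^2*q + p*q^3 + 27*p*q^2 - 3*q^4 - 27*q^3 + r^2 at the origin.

The Hessian of f at 0 has rank 1. Corank 2; j^3 = (p - 3*q)^3 is a perfect cube, so E-series; the 4-jet and mu = 7 give E_7.

E_{7}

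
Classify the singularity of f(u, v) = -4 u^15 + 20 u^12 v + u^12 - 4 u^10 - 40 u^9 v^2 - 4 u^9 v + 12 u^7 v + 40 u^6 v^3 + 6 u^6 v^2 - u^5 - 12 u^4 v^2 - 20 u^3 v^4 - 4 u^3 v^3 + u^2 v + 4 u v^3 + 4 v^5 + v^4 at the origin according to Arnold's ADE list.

The Hessian of f at 0 is [[0, 0], [0, 0]] with rank 0, so corank 2. A Groebner basis of the Jacobian ideal J(f) in C{u,v} is {u*v^2, u*v/2 + v^3, u^2 - 2*u*v}; counting standard monomials gives mu = 5. Corank 2; j^3 = u^2*v has shape L^2 M (L != M), so D-series; mu = 5 gives D_5.

D5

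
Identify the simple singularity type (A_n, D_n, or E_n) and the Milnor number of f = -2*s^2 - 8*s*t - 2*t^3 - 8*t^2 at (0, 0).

Type A2, Milnor number mu = 2.

The Hessian of f at 0 is [[-4, -8], [-8, -16]] with rank 1, so corank 1. A Groebner basis of the Jacobian ideal J(f) in C{s,t} is {t^2, s + 2*t}; counting standard monomials gives mu = 2. Corank 1: A-series; mu = 2 gives A_2.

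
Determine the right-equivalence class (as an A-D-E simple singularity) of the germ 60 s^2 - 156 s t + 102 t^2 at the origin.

A_{1}

The Hessian of f at 0 has rank 2. Corank 0: nondegenerate Morse point, so A_1.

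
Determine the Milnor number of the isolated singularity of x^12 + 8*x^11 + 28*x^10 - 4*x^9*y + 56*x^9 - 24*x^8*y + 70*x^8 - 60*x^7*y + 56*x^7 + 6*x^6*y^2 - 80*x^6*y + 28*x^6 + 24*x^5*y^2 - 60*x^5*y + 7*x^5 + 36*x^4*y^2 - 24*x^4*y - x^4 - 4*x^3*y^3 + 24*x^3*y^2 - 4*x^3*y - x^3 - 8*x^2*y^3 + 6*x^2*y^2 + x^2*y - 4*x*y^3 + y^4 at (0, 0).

5

The Hessian of f at 0 has rank 0. Corank 2; j^3 = -x^2*(x - y) has shape L^2 M (L != M), so D-series; mu = 5 gives D_5.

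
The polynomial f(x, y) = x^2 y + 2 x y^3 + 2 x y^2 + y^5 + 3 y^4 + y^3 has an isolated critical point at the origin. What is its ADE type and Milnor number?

Type D_5, Milnor number mu = 5.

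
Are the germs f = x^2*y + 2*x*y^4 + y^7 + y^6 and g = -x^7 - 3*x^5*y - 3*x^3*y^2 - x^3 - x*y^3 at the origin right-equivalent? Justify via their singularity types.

No.

The Hessian of f at 0 is [[0, 0], [0, 0]] with rank 0, so corank 2. A Groebner basis of the Jacobian ideal J(f) in C{x,y} is {x*y + y^4, x^3, x^2*y, -x^2/6 + x*y^2}; counting standard monomials gives mu = 7. Corank 2; j^3 = x^2*y has shape L^2 M (L != M), so D-series; mu = 7 gives D_7. The Hessian of g at 0 is [[0, 0], [0, 0]] with rank 0, so corank 2. A Groebner basis of the Jacobian ideal J(g) in C{x,y} is {x^3, x*y^2, 3*x^2 + y^3}; counting standard monomials gives mu = 7. Corank 2; j^3 = -x^3 is a perfect cube, so E-series; the 4-jet and mu = 7 give E_7. f is D_7 but g is E_7, hence not right-equivalent.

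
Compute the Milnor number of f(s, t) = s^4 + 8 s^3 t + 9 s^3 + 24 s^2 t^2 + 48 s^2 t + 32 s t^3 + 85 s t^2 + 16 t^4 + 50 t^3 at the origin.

The Hessian of f at 0 has rank 0. Corank 2; j^3 = (s + 2*t)*(3*s + 5*t)^2 has shape L^2 M (L != M), so D-series; mu = 5 gives D_5.

5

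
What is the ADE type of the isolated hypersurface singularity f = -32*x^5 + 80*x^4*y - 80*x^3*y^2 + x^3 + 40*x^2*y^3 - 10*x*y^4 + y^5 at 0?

E_{8}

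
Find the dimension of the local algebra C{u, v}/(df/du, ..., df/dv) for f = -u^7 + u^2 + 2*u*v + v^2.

The Hessian of f at 0 has rank 1. Corank 1: A-series; mu = 6 gives A_6.

6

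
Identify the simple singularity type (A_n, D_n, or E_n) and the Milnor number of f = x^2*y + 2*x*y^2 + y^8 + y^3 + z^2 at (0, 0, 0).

Type D_{9}, Milnor number mu = 9.

The Hessian of f at 0 is [[0, 0, 0], [0, 0, 0], [0, 0, 2]] with rank 1, so corank 2. A Groebner basis of the Jacobian ideal J(f) in C{x,y,z} is {x^2/8 + y^7 - y^2/8, x^3 + y^3, x*y + y^2, z}; counting standard monomials gives mu = 9. Corank 2; j^3 = y*(x + y)^2 has shape L^2 M (L != M), so D-series; mu = 9 gives D_9.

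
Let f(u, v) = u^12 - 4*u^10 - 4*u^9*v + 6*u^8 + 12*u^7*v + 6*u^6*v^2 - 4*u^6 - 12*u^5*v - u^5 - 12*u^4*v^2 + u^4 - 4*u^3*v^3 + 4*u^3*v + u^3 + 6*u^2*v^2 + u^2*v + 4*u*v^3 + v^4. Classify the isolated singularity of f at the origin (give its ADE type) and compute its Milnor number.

Type D5, Milnor number mu = 5.

The Hessian of f at 0 has rank 0. Corank 2; j^3 = u^2*(u + v) has shape L^2 M (L != M), so D-series; mu = 5 gives D_5.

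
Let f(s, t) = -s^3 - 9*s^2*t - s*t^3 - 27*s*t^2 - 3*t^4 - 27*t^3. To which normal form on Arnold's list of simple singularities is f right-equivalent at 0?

E7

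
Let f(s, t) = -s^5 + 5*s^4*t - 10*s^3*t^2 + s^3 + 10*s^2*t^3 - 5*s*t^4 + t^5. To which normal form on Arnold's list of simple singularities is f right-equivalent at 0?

E_8

The Hessian of f at 0 is [[0, 0], [0, 0]] with rank 0, so corank 2. A Groebner basis of the Jacobian ideal J(f) in C{s,t} is {t^5, s*t^3 - t^4/4, s^2}; counting standard monomials gives mu = 8. Corank 2; j^3 = s^3 is a perfect cube, so E-series; the 5-jet and mu = 8 give E_8.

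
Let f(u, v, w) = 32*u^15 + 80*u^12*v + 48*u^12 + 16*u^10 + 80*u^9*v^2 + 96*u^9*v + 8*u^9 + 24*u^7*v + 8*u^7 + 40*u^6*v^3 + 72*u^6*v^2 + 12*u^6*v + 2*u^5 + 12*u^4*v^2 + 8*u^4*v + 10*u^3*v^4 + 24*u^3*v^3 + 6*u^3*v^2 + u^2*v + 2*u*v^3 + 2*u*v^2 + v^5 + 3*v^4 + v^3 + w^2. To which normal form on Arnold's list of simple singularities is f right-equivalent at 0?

D_5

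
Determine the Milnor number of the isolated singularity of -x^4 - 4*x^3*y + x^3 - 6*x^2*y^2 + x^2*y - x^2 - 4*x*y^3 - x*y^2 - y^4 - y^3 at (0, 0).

The Hessian of f at 0 has rank 1. Corank 1: A-series; mu = 2 gives A_2.

2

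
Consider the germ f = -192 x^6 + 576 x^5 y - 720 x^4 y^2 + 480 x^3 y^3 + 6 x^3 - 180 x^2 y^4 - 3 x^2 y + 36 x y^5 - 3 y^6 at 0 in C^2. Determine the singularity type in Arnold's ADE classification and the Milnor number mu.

The Hessian of f at 0 is [[0, 0], [0, 0]] with rank 0, so corank 2. A Groebner basis of the Jacobian ideal J(f) in C{x,y} is {x*y/12 + y^5, x*y^2, x^2 - x*y/2}; counting standard monomials gives mu = 7. Corank 2; j^3 = 3*x^2*(2*x - y) has shape L^2 M (L != M), so D-series; mu = 7 gives D_7.

Type D_7, Milnor number mu = 7.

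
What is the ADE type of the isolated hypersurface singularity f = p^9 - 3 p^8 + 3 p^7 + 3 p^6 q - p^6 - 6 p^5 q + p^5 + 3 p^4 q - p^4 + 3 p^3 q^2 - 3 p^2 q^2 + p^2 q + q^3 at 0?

D_{4}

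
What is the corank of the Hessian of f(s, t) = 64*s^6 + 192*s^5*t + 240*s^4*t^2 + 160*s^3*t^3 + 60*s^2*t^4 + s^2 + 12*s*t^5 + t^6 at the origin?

1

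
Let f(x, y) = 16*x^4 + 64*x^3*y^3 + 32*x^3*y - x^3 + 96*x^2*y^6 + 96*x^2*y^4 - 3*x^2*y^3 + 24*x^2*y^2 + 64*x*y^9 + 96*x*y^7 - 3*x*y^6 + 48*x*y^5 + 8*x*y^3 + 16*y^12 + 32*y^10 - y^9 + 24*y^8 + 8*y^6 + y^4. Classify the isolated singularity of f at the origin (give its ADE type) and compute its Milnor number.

The Hessian of f at 0 has rank 0. Corank 2; j^3 = -x^3 is a perfect cube, so E-series; the 4-jet and mu = 6 give E_6.

Type E6, Milnor number mu = 6.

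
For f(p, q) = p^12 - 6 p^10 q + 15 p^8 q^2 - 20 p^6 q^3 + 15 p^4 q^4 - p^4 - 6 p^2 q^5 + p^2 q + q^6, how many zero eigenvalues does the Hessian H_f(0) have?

Hessian at 0 has rank 0.

2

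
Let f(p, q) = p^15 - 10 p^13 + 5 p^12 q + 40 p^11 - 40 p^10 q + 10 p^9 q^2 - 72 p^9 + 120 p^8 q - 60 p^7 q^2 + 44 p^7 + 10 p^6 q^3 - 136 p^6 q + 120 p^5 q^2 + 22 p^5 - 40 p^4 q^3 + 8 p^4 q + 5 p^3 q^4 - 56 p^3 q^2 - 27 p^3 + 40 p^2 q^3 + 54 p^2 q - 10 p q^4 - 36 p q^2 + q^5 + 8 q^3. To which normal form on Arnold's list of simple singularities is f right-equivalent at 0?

E_{8}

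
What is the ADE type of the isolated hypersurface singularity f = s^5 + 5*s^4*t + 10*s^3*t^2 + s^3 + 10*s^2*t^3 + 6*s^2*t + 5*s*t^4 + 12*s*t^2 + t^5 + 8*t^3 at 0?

E8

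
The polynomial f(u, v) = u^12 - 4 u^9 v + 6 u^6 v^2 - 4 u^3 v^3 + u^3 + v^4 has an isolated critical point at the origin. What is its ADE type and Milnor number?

Type E_{6}, Milnor number mu = 6.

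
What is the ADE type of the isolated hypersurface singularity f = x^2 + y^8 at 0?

A_7

The Hessian of f at 0 is [[2, 0], [0, 0]] with rank 1, so corank 1. A Groebner basis of the Jacobian ideal J(f) in C{x,y} is {y^7, x}; counting standard monomials gives mu = 7. Corank 1: A-series; mu = 7 gives A_7.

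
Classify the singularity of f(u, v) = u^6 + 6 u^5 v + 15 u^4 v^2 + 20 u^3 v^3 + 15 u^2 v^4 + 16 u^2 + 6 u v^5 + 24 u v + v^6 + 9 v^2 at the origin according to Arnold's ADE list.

The Hessian of f at 0 is [[32, 24], [24, 18]] with rank 1, so corank 1. A Groebner basis of the Jacobian ideal J(f) in C{u,v} is {v^5, u + 3*v/4}; counting standard monomials gives mu = 5. Corank 1: A-series; mu = 5 gives A_5.

A_5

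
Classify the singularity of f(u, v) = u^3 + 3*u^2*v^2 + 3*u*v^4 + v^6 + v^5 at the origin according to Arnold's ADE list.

E_{8}

The Hessian of f at 0 has rank 0. Corank 2; j^3 = u^3 is a perfect cube, so E-series; the 5-jet and mu = 8 give E_8.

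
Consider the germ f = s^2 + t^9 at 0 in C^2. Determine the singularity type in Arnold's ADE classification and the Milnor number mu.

The Hessian of f at 0 has rank 1. Corank 1: A-series; mu = 8 gives A_8.

Type A_{8}, Milnor number mu = 8.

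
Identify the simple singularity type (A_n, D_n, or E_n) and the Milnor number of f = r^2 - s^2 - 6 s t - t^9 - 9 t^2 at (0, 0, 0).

Type A_{8}, Milnor number mu = 8.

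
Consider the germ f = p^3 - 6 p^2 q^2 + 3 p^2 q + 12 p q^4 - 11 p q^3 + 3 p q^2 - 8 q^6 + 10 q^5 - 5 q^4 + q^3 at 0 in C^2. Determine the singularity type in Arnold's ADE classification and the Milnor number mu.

Type E7, Milnor number mu = 7.

The Hessian of f at 0 has rank 0. Corank 2; j^3 = (p + q)^3 is a perfect cube, so E-series; the 4-jet and mu = 7 give E_7.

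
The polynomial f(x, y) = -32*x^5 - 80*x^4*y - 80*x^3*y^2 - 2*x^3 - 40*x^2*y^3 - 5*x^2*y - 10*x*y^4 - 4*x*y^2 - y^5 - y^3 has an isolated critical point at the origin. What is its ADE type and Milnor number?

The Hessian of f at 0 has rank 0. Corank 2; j^3 = -(x + y)^2*(2*x + y) has shape L^2 M (L != M), so D-series; mu = 6 gives D_6.

Type D_6, Milnor number mu = 6.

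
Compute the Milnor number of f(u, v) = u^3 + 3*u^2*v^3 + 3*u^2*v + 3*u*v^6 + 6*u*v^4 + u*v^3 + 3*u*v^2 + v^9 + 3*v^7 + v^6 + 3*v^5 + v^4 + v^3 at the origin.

The Hessian of f at 0 is [[0, 0], [0, 0]] with rank 0, so corank 2. A Groebner basis of the Jacobian ideal J(f) in C{u,v} is {u^3 + 3*u^2*v + 6*u^2 + 12*u*v + 6*v^2, -3*u^2 + u*v^2 - 6*u*v - 3*v^2, 3*u^2 + 6*u*v + v^3 + 3*v^2}; counting standard monomials gives mu = 7. Corank 2; j^3 = (u + v)^3 is a perfect cube, so E-series; the 4-jet and mu = 7 give E_7.

7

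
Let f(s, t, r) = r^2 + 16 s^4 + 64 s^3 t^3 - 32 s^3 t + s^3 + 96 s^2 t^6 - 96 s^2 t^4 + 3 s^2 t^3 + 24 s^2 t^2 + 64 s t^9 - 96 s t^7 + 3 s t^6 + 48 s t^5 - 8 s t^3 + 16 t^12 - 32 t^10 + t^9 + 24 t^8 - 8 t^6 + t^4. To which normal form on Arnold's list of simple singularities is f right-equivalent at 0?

E6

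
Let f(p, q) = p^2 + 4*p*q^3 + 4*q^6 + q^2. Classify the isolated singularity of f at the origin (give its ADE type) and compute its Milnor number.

Type A1, Milnor number mu = 1.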